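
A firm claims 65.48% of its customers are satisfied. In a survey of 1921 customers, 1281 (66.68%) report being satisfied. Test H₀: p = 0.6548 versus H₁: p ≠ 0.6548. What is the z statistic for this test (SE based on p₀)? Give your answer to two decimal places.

z = 1.11

p̂ = 1281/1921 = 0.6668.
Under H₀, SE = √(0.6548·0.3452/1921) = √(0.000117666) = 0.0108.
z = (0.6668 − 0.6548)/0.0108 = 0.0120/0.0108 = 1.11.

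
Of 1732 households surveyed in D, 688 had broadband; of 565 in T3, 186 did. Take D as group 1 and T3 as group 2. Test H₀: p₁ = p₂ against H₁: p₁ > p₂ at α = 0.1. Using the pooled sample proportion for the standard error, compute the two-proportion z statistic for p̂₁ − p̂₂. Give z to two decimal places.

p̂₁ = 688/1732 ≈ 0.3972, p̂₂ = 186/565 ≈ 0.3292.
Pooled p̂ = (688+186)/(1732+565) = 874/2297 = 0.3805.
SE = √(0.235719 × 0.00234728) = 0.0235.
z = (0.3972 − 0.3292)/0.0235 = 0.0680/0.0235 = 2.89.
p-value = P(Z > 2.892) ≈ 0.0019; since p < α = 0.1, reject H₀.

z = 2.89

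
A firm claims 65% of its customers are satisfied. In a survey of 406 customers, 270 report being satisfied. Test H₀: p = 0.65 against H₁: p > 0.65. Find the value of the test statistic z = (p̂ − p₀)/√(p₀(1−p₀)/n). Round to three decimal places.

p̂ = 270/406 ≈ 0.66502.
Under H₀, SE = √(0.65·0.35/406) = √(0.000560345) = 0.02367.
z = (0.66502 − 0.65)/0.02367 = 0.01502/0.02367 = 0.635.
p-value = P(Z > 0.635) ≈ 0.2628.

z = 0.635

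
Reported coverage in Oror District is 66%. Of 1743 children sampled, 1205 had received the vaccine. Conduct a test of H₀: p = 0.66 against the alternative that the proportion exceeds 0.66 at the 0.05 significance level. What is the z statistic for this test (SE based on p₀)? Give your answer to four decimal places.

z = 2.7618

p̂ = 1205/1743 = 0.6913368.
Standard error under H₀: √(0.66×0.34/1743) = 0.0113465.
z = (0.6913368 − 0.66)/0.0113465 = 0.0313368/0.0113465 = 2.7618.
p-value = P(Z > 2.762) ≈ 0.0029; since p < α = 0.05, reject H₀.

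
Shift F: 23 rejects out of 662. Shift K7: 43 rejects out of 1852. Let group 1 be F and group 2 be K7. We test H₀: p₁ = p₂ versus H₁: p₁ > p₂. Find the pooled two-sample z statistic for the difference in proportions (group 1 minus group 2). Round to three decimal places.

p̂₁ = 23/662 ≈ 0.034743, p̂₂ = 43/1852 ≈ 0.023218.
Pooled p̂ = (23+43)/(662+1852) = 66/2514 = 0.026253.
SE = √(0.0255638 × 0.00205053) = 0.007240.
z = (0.034743 − 0.023218)/0.007240 = 0.011525/0.007240 = 1.592.
p-value = P(Z > 1.592) ≈ 0.0557.

z = 1.592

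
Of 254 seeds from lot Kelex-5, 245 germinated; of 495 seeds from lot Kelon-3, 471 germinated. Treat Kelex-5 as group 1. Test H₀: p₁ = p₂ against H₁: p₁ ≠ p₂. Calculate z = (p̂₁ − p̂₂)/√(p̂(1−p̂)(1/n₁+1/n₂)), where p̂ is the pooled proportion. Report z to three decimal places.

z = 0.824

p̂₁ = 245/254 ≈ 0.96457, p̂₂ = 471/495 ≈ 0.95152.
Pooled p̂ = (245+471)/(254+495) = 716/749 = 0.95594.
SE = √(p̂(1−p̂)(1/n₁+1/n₂)) = √(0.95594·0.04406·0.00595721) = √(0.000250903) = 0.01584.
z = (0.96457 − 0.95152)/0.01584 = 0.01305/0.01584 = 0.824.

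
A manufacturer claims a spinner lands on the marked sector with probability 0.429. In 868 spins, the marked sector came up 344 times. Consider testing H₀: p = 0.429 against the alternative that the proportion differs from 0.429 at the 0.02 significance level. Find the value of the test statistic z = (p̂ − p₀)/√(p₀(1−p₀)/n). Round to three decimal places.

p̂ = 344/868 = 0.39631.
Under H₀, SE = √(0.429·0.571/868) = √(0.000282211) = 0.01680.
z = (0.39631 − 0.429)/0.01680 = -0.03269/0.01680 = -1.946.
p-value = 2·P(Z > 1.946) ≈ 0.0517, so at α = 0.02 we fail to reject H₀.

z = -1.946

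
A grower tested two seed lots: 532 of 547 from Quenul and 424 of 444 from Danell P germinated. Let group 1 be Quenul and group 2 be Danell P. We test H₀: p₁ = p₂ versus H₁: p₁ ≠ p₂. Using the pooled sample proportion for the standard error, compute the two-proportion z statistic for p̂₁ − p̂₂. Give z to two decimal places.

z = 1.49

p̂₁ = 532/547 = 0.9726, p̂₂ = 424/444 = 0.9550.
Pooled p̂ = (532+424)/(547+444) = 956/991 = 0.9647.
SE = √(p̂(1−p̂)(1/n₁+1/n₂)) = √(0.9647·0.0353·0.00408041) = √(0.000139022) = 0.0118.
z = (0.9726 − 0.9550)/0.0118 = 0.0176/0.0118 = 1.49.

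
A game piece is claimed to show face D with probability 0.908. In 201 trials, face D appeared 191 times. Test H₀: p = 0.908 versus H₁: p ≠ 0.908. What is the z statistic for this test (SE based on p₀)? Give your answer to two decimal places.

p̂ = 191/201 = 0.9502.
Under H₀, SE = √(0.908·0.092/201) = √(0.000415602) = 0.0204.
z = (0.9502 − 0.908)/0.0204 = 0.0422/0.0204 = 2.07.
p-value = 2·P(Z > 2.072) ≈ 0.0382.

z = 2.07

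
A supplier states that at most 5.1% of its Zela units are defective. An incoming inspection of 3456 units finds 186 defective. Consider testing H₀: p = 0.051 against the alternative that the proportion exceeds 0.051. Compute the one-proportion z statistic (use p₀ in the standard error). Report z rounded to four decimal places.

z = 0.7534

p̂ = 186/3456 ≈ 0.0538194.
Under H₀, SE = √(0.051·0.949/3456) = √(1.40043e-05) = 0.0037422.
z = (0.0538194 − 0.051)/0.0037422 = 0.0028194/0.0037422 = 0.7534.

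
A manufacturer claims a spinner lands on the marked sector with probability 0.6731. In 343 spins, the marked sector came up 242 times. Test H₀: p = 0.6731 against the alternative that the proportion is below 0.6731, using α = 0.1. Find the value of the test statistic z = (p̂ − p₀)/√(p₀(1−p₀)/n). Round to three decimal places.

z = 1.281

p̂ = 242/343 = 0.70554.
SE = √(p₀(1−p₀)/n) = √(0.22004/343) = 0.02533.
z = (0.70554 − 0.6731)/0.02533 = 0.03244/0.02533 = 1.281.
p-value = P(Z < 1.281) ≈ 0.8999. With α = 0.1, fail to reject H₀.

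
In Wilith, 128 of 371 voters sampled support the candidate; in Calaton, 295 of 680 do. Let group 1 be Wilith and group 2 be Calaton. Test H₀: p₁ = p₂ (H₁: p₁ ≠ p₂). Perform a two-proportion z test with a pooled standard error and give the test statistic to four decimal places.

p̂₁ = 128/371 ≈ 0.3450135, p̂₂ = 295/680 ≈ 0.4338235.
Pooled p̂ = (128+295)/(371+680) = 423/1051 = 0.4024738.
SE = √(p̂(1−p̂)(1/n₁+1/n₂)) = √(0.4024738·0.5975262·0.00416601) = √(0.00100188) = 0.0316524.
z = (0.3450135 − 0.4338235)/0.0316524 = -0.0888100/0.0316524 = -2.8058.
p-value = 2·P(Z > 2.806) ≈ 0.0050.

z = -2.8058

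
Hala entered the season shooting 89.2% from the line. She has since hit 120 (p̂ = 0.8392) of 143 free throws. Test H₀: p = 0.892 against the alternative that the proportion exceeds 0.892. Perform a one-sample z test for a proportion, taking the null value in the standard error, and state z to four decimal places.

p̂ = 120/143 ≈ 0.839161.
Standard error under H₀: √(0.892×0.108/143) = 0.025955.
z = (0.839161 − 0.892)/0.025955 = -0.052839/0.025955 = -2.0358.
p-value = P(Z > -2.036) ≈ 0.9791.

z = -2.0358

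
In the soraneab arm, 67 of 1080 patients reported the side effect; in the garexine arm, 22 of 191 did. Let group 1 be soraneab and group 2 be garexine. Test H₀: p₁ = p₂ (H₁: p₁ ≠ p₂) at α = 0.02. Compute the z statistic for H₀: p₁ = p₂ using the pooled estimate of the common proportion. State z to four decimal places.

z = -2.6532

p̂₁ = 67/1080 ≈ 0.062037, p̂₂ = 22/191 ≈ 0.115183.
Pooled p̂ = (67+22)/(1080+191) = 89/1271 = 0.070024.
SE = √(p̂(1−p̂)(1/n₁+1/n₂)) = √(0.070024·0.929976·0.00616153) = √(0.000401241) = 0.020031.
z = (0.062037 − 0.115183)/0.020031 = -0.053146/0.020031 = -2.6532.
Two-sided p-value ≈ 2·Φ(−2.653) = 0.0080, so at α = 0.02 we reject H₀.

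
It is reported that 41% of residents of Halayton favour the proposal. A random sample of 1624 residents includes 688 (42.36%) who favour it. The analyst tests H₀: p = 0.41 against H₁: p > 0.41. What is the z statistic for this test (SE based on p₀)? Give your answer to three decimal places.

p̂ = 688/1624 = 0.423645.
SE = √(p₀(1−p₀)/n) = √(0.2419/1624) = 0.012205.
z = (0.423645 − 0.41)/0.012205 = 0.013645/0.012205 = 1.118.
p-value = P(Z > 1.118) ≈ 0.1318.

z = 1.118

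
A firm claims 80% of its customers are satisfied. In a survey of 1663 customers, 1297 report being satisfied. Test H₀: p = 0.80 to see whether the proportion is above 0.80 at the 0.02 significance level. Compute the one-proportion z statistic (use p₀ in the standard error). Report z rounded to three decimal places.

z = -2.048

p̂ = 1297/1663 ≈ 0.779916.
Under H₀, SE = √(0.8·0.2/1663) = √(9.62117e-05) = 0.009809.
z = (0.779916 − 0.8)/0.009809 = -0.020084/0.009809 = -2.048.
p-value = P(Z > -2.048) ≈ 0.9797. With α = 0.02, fail to reject H₀.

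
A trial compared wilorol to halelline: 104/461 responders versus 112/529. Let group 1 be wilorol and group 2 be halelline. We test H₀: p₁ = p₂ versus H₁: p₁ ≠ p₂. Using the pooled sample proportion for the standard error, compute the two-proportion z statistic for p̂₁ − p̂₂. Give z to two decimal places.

p̂₁ = 104/461 ≈ 0.2256, p̂₂ = 112/529 ≈ 0.2117.
Pooled p̂ = (104+112)/(461+529) = 216/990 = 0.2182.
SE = √(p̂(1−p̂)(1/n₁+1/n₂)) = √(0.2182·0.7818·0.00405956) = √(0.000692473) = 0.0263.
z = (0.2256 − 0.2117)/0.0263 = 0.0139/0.0263 = 0.53.
p-value = 2·P(Z > 0.527) ≈ 0.5980.

z = 0.53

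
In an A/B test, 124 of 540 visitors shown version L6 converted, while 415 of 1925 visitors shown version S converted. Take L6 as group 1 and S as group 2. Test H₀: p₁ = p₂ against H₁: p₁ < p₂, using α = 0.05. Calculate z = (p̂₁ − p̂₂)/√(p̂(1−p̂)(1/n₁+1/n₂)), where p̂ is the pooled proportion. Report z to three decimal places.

z = 0.698

p̂₁ = 124/540 ≈ 0.22963, p̂₂ = 415/1925 ≈ 0.21558.
Pooled p̂ = (124+415)/(540+1925) = 539/2465 = 0.21866.
SE = √(0.170849 × 0.00237133) = 0.02013.
z = (0.22963 − 0.21558)/0.02013 = 0.01405/0.02013 = 0.698.
p-value = P(Z < 0.698) ≈ 0.7573. With α = 0.05, fail to reject H₀.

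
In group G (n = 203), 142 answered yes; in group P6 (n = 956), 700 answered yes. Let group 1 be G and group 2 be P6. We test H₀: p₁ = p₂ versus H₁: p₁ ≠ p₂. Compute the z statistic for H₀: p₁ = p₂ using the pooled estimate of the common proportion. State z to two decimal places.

p̂₁ = 142/203 ≈ 0.6995, p̂₂ = 700/956 ≈ 0.7322.
Pooled p̂ = (142+700)/(203+956) = 842/1159 = 0.7265.
SE = √(p̂(1−p̂)(1/n₁+1/n₂)) = √(0.7265·0.2735·0.00597213) = √(0.00118668) = 0.0344.
z = (0.6995 − 0.7322)/0.0344 = -0.0327/0.0344 = -0.95.

z = -0.95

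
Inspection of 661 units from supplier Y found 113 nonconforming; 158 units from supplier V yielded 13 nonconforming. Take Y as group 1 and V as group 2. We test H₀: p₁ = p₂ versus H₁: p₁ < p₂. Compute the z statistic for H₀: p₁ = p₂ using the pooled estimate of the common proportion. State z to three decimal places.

p̂₁ = 113/661 = 0.17095, p̂₂ = 13/158 = 0.08228.
Pooled p̂ = (113+13)/(661+158) = 126/819 = 0.15385.
SE = √(p̂(1−p̂)(1/n₁+1/n₂)) = √(0.15385·0.84615·0.00784197) = √(0.00102085) = 0.03195.
z = (0.17095 − 0.08228)/0.03195 = 0.08867/0.03195 = 2.775.
p-value = P(Z < 2.775) ≈ 0.9972.

z = 2.775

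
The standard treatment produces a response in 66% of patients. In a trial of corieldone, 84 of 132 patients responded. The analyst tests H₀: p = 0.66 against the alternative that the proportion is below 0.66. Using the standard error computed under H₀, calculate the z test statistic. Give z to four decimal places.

p̂ = 84/132 ≈ 0.636364.
SE = √(p₀(1−p₀)/n) = √(0.2244/132) = 0.041231.
z = (0.636364 − 0.66)/0.041231 = -0.023636/0.041231 = -0.5733.
p-value = P(Z < -0.573) ≈ 0.2832.

z = -0.5733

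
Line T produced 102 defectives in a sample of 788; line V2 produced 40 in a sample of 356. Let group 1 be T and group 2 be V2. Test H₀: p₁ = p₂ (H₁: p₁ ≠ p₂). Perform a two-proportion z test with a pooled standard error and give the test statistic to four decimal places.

z = 0.8113

p̂₁ = 102/788 = 0.129442, p̂₂ = 40/356 = 0.112360.
Pooled p̂ = (102+40)/(788+356) = 142/1144 = 0.124126.
SE = √(0.108719 × 0.00407802) = 0.021056.
z = (0.129442 − 0.112360)/0.021056 = 0.017082/0.021056 = 0.8113.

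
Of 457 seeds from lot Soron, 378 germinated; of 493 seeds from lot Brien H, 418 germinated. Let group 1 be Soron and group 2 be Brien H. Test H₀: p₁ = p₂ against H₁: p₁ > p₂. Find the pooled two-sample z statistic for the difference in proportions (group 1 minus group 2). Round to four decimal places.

z = -0.8665

p̂₁ = 378/457 = 0.827133, p̂₂ = 418/493 = 0.847870.
Pooled p̂ = (378+418)/(457+493) = 796/950 = 0.837895.
SE = √(0.135827 × 0.00421658) = 0.023932.
z = (0.827133 − 0.847870)/0.023932 = -0.020737/0.023932 = -0.8665.
p-value = P(Z > -0.866) ≈ 0.8069.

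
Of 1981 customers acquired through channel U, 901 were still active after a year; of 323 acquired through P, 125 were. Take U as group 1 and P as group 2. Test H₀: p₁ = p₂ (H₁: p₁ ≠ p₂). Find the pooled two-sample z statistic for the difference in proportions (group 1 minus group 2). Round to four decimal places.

p̂₁ = 901/1981 ≈ 0.454821, p̂₂ = 125/323 ≈ 0.386997.
Pooled p̂ = (901+125)/(1981+323) = 1026/2304 = 0.445312.
SE = √(0.247009 × 0.00360077) = 0.029823.
z = (0.454821 − 0.386997)/0.029823 = 0.067824/0.029823 = 2.2742.

z = 2.2742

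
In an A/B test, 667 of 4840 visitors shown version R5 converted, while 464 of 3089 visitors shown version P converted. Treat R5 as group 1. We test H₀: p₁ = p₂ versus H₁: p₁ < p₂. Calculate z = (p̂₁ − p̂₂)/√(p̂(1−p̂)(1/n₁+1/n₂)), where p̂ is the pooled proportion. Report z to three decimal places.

p̂₁ = 667/4840 = 0.13781, p̂₂ = 464/3089 = 0.15021.
Pooled p̂ = (667+464)/(4840+3089) = 1131/7929 = 0.14264.
SE = √(0.122295 × 0.000530341) = 0.00805.
z = (0.13781 − 0.15021)/0.00805 = -0.01240/0.00805 = -1.540.
p-value = P(Z < -1.540) ≈ 0.0618.

z = -1.540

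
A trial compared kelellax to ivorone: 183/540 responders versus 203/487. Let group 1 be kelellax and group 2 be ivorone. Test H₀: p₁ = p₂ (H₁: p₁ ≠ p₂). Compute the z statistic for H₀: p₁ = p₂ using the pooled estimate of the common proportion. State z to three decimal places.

p̂₁ = 183/540 ≈ 0.33889, p̂₂ = 203/487 ≈ 0.41684.
Pooled p̂ = (183+203)/(540+487) = 386/1027 = 0.37585.
SE = √(0.234587 × 0.00390524) = 0.03027.
z = (0.33889 − 0.41684)/0.03027 = -0.07795/0.03027 = -2.575.

z = -2.575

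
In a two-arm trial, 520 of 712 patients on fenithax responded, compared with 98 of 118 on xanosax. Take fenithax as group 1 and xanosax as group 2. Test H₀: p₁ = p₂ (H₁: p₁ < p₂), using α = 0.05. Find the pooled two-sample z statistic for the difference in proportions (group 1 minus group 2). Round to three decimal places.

z = -2.311

p̂₁ = 520/712 ≈ 0.73034, p̂₂ = 98/118 ≈ 0.83051.
Pooled p̂ = (520+98)/(712+118) = 618/830 = 0.74458.
SE = √(0.190181 × 0.00987907) = 0.04335.
z = (0.73034 − 0.83051)/0.04335 = -0.10017/0.04335 = -2.311.
p-value = P(Z < -2.311) ≈ 0.0104; since p < α = 0.05, reject H₀.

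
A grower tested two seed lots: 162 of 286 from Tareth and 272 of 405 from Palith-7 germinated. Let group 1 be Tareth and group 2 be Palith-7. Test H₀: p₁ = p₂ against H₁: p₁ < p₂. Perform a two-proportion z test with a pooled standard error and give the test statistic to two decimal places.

p̂₁ = 162/286 = 0.5664, p̂₂ = 272/405 = 0.6716.
Pooled p̂ = (162+272)/(286+405) = 434/691 = 0.6281.
SE = √(0.233597 × 0.00596564) = 0.0373.
z = (0.5664 − 0.6716)/0.0373 = -0.1052/0.0373 = -2.82.

z = -2.82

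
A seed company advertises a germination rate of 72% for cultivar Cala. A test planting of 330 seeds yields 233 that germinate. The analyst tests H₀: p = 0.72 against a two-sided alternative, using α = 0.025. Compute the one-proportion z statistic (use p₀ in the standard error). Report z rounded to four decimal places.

z = -0.5640

p̂ = 233/330 ≈ 0.7060606.
SE = √(p₀(1−p₀)/n) = √(0.2016/330) = 0.0247166.
z = (0.7060606 − 0.72)/0.0247166 = -0.0139394/0.0247166 = -0.5640.
p-value = 2·P(Z > 0.564) ≈ 0.5728. With α = 0.025, fail to reject H₀.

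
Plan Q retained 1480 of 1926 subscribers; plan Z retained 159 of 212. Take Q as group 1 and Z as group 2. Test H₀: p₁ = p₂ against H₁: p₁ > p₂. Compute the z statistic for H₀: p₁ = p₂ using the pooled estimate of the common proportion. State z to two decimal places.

p̂₁ = 1480/1926 ≈ 0.7684, p̂₂ = 159/212 ≈ 0.7500.
Pooled p̂ = (1480+159)/(1926+212) = 1639/2138 = 0.7666.
SE = √(p̂(1−p̂)(1/n₁+1/n₂)) = √(0.7666·0.2334·0.00523619) = √(0.000936871) = 0.0306.
z = (0.7684 − 0.7500)/0.0306 = 0.0184/0.0306 = 0.60.

z = 0.60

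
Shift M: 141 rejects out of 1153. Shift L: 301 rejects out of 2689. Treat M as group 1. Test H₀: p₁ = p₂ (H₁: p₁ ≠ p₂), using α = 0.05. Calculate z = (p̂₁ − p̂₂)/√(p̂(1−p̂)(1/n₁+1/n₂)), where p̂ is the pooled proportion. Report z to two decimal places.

p̂₁ = 141/1153 ≈ 0.12229, p̂₂ = 301/2689 ≈ 0.11194.
Pooled p̂ = (141+301)/(1153+2689) = 442/3842 = 0.11504.
SE = √(p̂(1−p̂)(1/n₁+1/n₂)) = √(0.11504·0.88496·0.00123919) = √(0.000126161) = 0.01123.
z = (0.12229 − 0.11194)/0.01123 = 0.01035/0.01123 = 0.92.
p-value = 2·P(Z > 0.922) ≈ 0.3567, so at α = 0.05 we fail to reject H₀.

z = 0.92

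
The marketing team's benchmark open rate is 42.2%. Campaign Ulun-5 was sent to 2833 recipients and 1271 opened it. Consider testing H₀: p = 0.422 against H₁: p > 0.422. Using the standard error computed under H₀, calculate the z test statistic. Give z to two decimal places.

z = 2.87

p̂ = 1271/2833 ≈ 0.44864.
SE = √(p₀(1−p₀)/n) = √(0.24392/2833) = 0.00928.
z = (0.44864 − 0.422)/0.00928 = 0.02664/0.00928 = 2.87.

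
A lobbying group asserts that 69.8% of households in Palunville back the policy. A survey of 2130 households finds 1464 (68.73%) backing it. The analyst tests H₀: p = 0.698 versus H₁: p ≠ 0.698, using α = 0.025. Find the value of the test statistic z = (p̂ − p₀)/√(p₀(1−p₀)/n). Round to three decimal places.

p̂ = 1464/2130 = 0.68732.
Standard error under H₀: √(0.698×0.302/2130) = 0.00995.
z = (0.68732 − 0.698)/0.00995 = -0.01068/0.00995 = -1.073.
p-value = 2·P(Z > 1.073) ≈ 0.2832. With α = 0.025, fail to reject H₀.

z = -1.073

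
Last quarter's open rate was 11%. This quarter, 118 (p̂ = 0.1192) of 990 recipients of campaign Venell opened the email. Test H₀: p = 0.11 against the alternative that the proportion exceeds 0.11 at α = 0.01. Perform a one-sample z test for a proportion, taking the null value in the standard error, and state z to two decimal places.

z = 0.92

p̂ = 118/990 ≈ 0.11919.
Standard error under H₀: √(0.11×0.89/990) = 0.00994.
z = (0.11919 − 0.11)/0.00994 = 0.00919/0.00994 = 0.92.
p-value = P(Z > 0.924) ≈ 0.1777. With α = 0.01, fail to reject H₀.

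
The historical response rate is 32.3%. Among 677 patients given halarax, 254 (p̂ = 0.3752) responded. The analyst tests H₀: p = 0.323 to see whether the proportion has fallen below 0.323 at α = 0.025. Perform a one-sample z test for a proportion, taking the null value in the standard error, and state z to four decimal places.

p̂ = 254/677 = 0.3751846.
Under H₀, SE = √(0.323·0.677/677) = √(0.000323) = 0.0179722.
z = (0.3751846 − 0.323)/0.0179722 = 0.0521846/0.0179722 = 2.9036.
p-value = P(Z < 2.904) ≈ 0.9982, so at α = 0.025 we fail to reject H₀.

z = 2.9036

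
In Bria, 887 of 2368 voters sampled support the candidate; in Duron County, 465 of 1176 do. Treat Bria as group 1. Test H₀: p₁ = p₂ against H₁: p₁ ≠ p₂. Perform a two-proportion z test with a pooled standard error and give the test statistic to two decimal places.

p̂₁ = 887/2368 ≈ 0.3746, p̂₂ = 465/1176 ≈ 0.3954.
Pooled p̂ = (887+465)/(2368+1176) = 1352/3544 = 0.3815.
SE = √(p̂(1−p̂)(1/n₁+1/n₂)) = √(0.3815·0.6185·0.00127264) = √(0.000300286) = 0.0173.
z = (0.3746 − 0.3954)/0.0173 = -0.0208/0.0173 = -1.20.

z = -1.20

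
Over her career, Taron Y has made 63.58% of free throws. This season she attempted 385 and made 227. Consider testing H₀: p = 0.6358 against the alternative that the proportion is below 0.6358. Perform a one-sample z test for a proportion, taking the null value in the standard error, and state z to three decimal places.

z = -1.883

p̂ = 227/385 = 0.589610.
Standard error under H₀: √(0.6358×0.3642/385) = 0.024524.
z = (0.589610 − 0.6358)/0.024524 = -0.046190/0.024524 = -1.883.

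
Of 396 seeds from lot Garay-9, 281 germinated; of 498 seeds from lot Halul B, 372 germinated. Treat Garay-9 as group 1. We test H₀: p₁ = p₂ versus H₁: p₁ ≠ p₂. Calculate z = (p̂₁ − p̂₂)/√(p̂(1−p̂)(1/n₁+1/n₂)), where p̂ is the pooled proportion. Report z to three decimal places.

p̂₁ = 281/396 ≈ 0.709596, p̂₂ = 372/498 ≈ 0.746988.
Pooled p̂ = (281+372)/(396+498) = 653/894 = 0.730425.
SE = √(0.196904 × 0.00453328) = 0.029877.
z = (0.709596 − 0.746988)/0.029877 = -0.037392/0.029877 = -1.252.
Two-sided p-value ≈ 2·Φ(−1.252) = 0.2107.

z = -1.252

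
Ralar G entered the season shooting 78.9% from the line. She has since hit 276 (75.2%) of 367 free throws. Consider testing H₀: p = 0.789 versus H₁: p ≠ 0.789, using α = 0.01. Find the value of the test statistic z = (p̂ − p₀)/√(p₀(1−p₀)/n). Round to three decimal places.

p̂ = 276/367 = 0.75204.
Standard error under H₀: √(0.789×0.211/367) = 0.02130.
z = (0.75204 − 0.789)/0.02130 = -0.03696/0.02130 = -1.735.
Two-sided p-value ≈ 2·Φ(−1.735) = 0.0827. With α = 0.01, fail to reject H₀.

z = -1.735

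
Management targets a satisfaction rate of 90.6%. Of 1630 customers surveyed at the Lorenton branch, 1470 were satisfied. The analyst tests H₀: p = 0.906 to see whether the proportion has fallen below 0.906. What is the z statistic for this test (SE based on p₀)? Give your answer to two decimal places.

p̂ = 1470/1630 = 0.9018.
SE = √(p₀(1−p₀)/n) = √(0.085164/1630) = 0.0072.
z = (0.9018 − 0.906)/0.0072 = -0.0042/0.0072 = -0.58.

z = -0.58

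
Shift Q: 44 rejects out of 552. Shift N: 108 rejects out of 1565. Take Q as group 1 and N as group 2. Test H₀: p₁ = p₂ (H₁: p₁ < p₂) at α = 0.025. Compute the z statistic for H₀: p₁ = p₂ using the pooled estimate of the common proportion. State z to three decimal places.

p̂₁ = 44/552 = 0.07971, p̂₂ = 108/1565 = 0.06901.
Pooled p̂ = (44+108)/(552+1565) = 152/2117 = 0.07180.
SE = √(0.0666445 × 0.00245057) = 0.01278.
z = (0.07971 − 0.06901)/0.01278 = 0.01070/0.01278 = 0.837.
p-value = P(Z < 0.837) ≈ 0.7988. With α = 0.025, fail to reject H₀.

z = 0.837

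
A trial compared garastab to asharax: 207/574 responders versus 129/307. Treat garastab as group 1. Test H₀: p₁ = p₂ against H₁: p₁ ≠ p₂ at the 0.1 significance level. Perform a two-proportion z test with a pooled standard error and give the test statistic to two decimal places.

p̂₁ = 207/574 ≈ 0.36063, p̂₂ = 129/307 ≈ 0.42020.
Pooled p̂ = (207+129)/(574+307) = 336/881 = 0.38138.
SE = √(0.23593 × 0.00499949) = 0.03434.
z = (0.36063 − 0.42020)/0.03434 = -0.05957/0.03434 = -1.73.
p-value = 2·P(Z > 1.734) ≈ 0.0828. With α = 0.1, reject H₀.

z = -1.73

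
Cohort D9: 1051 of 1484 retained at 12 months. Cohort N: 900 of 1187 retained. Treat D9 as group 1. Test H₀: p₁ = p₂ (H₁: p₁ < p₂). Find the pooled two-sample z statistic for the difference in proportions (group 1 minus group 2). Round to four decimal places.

z = -2.8933

p̂₁ = 1051/1484 ≈ 0.708221, p̂₂ = 900/1187 ≈ 0.758214.
Pooled p̂ = (1051+900)/(1484+1187) = 1951/2671 = 0.730438.
SE = √(p̂(1−p̂)(1/n₁+1/n₂)) = √(0.730438·0.269562·0.00151631) = √(0.00029856) = 0.017279.
z = (0.708221 − 0.758214)/0.017279 = -0.049993/0.017279 = -2.8933.
p-value = P(Z < -2.893) ≈ 0.0019.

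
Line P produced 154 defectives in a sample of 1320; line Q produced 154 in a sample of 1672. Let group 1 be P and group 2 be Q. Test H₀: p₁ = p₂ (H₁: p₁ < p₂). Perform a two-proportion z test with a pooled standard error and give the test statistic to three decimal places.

p̂₁ = 154/1320 ≈ 0.11667, p̂₂ = 154/1672 ≈ 0.09211.
Pooled p̂ = (154+154)/(1320+1672) = 308/2992 = 0.10294.
SE = √(0.0923443 × 0.00135566) = 0.01119.
z = (0.11667 − 0.09211)/0.01119 = 0.02456/0.01119 = 2.195.

z = 2.195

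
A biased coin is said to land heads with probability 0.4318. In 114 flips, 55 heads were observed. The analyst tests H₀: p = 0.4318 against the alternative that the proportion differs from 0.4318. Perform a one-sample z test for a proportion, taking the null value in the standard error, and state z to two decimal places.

p̂ = 55/114 ≈ 0.4825.
Standard error under H₀: √(0.4318×0.5682/114) = 0.0464.
z = (0.4825 − 0.4318)/0.0464 = 0.0507/0.0464 = 1.09.
p-value = 2·P(Z > 1.092) ≈ 0.2749.

z = 1.09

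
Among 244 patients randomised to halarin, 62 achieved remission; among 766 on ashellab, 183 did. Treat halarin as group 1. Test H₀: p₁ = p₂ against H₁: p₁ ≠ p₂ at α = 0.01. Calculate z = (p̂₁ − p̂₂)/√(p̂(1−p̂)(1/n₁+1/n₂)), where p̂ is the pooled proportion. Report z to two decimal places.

z = 0.48

p̂₁ = 62/244 ≈ 0.2541, p̂₂ = 183/766 ≈ 0.2389.
Pooled p̂ = (62+183)/(244+766) = 245/1010 = 0.2426.
SE = √(0.183732 × 0.00540384) = 0.0315.
z = (0.2541 − 0.2389)/0.0315 = 0.0152/0.0315 = 0.48.
Two-sided p-value ≈ 2·Φ(−0.482) = 0.6296. With α = 0.01, fail to reject H₀.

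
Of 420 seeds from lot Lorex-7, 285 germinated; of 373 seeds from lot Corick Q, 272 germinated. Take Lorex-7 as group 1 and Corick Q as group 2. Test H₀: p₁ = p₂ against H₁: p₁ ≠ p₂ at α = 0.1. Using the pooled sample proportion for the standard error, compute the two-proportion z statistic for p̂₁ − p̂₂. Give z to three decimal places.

p̂₁ = 285/420 ≈ 0.67857, p̂₂ = 272/373 ≈ 0.72922.
Pooled p̂ = (285+272)/(420+373) = 557/793 = 0.70240.
SE = √(p̂(1−p̂)(1/n₁+1/n₂)) = √(0.70240·0.29760·0.00506192) = √(0.00105812) = 0.03253.
z = (0.67857 − 0.72922)/0.03253 = -0.05065/0.03253 = -1.557.
Two-sided p-value ≈ 2·Φ(−1.557) = 0.1194. With α = 0.1, fail to reject H₀.

z = -1.557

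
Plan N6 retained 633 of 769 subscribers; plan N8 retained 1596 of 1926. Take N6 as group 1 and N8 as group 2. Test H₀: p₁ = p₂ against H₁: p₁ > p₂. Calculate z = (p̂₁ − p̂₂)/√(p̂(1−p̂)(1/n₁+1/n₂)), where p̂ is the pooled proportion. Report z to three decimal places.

p̂₁ = 633/769 ≈ 0.82315, p̂₂ = 1596/1926 ≈ 0.82866.
Pooled p̂ = (633+1596)/(769+1926) = 2229/2695 = 0.82709.
SE = √(p̂(1−p̂)(1/n₁+1/n₂)) = √(0.82709·0.17291·0.0018196) = √(0.000260228) = 0.01613.
z = (0.82315 − 0.82866)/0.01613 = -0.00551/0.01613 = -0.342.

z = -0.342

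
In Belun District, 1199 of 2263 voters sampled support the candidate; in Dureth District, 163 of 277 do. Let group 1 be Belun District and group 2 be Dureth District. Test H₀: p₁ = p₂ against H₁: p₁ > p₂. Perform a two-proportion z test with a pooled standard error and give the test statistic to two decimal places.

z = -1.85

p̂₁ = 1199/2263 ≈ 0.5298, p̂₂ = 163/277 ≈ 0.5884.
Pooled p̂ = (1199+163)/(2263+277) = 1362/2540 = 0.5362.
SE = √(p̂(1−p̂)(1/n₁+1/n₂)) = √(0.5362·0.4638·0.004052) = √(0.00100768) = 0.0317.
z = (0.5298 − 0.5884)/0.0317 = -0.0586/0.0317 = -1.85.
p-value = P(Z > -1.847) ≈ 0.9676.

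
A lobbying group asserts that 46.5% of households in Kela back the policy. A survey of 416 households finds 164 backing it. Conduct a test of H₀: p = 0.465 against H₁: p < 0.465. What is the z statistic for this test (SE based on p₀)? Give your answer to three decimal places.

z = -2.894

p̂ = 164/416 ≈ 0.39423.
Under H₀, SE = √(0.465·0.535/416) = √(0.000598017) = 0.02445.
z = (0.39423 − 0.465)/0.02445 = -0.07077/0.02445 = -2.894.
p-value = P(Z < -2.894) ≈ 0.0019.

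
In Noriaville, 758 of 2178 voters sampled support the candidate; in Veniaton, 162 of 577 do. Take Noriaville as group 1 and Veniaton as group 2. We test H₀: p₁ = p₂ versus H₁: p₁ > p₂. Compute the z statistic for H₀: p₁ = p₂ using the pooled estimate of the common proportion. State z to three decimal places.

p̂₁ = 758/2178 ≈ 0.348026, p̂₂ = 162/577 ≈ 0.280763.
Pooled p̂ = (758+162)/(2178+577) = 920/2755 = 0.333938.
SE = √(0.222424 × 0.00219224) = 0.022082.
z = (0.348026 − 0.280763)/0.022082 = 0.067263/0.022082 = 3.046.
p-value = P(Z > 3.046) ≈ 0.0012.

z = 3.046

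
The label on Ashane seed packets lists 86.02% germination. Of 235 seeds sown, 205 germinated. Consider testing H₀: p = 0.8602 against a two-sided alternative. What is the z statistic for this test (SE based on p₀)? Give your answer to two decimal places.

p̂ = 205/235 = 0.8723.
Under H₀, SE = √(0.8602·0.1398/235) = √(0.000511727) = 0.0226.
z = (0.8723 − 0.8602)/0.0226 = 0.0121/0.0226 = 0.54.

z = 0.54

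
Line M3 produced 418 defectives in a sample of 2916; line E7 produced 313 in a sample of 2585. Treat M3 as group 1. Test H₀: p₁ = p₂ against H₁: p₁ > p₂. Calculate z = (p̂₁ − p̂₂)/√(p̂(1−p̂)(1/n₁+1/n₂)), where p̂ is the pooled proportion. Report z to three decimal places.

p̂₁ = 418/2916 = 0.143347, p̂₂ = 313/2585 = 0.121083.
Pooled p̂ = (418+313)/(2916+2585) = 731/5501 = 0.132885.
SE = √(0.115227 × 0.000729783) = 0.009170.
z = (0.143347 − 0.121083)/0.009170 = 0.022264/0.009170 = 2.428.

z = 2.428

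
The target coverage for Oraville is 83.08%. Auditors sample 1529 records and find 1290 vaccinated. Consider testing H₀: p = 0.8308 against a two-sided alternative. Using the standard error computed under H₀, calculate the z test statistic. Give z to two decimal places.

z = 1.34

p̂ = 1290/1529 ≈ 0.8437.
Under H₀, SE = √(0.8308·0.1692/1529) = √(9.19368e-05) = 0.0096.
z = (0.8437 − 0.8308)/0.0096 = 0.0129/0.0096 = 1.34.
Two-sided p-value ≈ 2·Φ(−1.344) = 0.1789.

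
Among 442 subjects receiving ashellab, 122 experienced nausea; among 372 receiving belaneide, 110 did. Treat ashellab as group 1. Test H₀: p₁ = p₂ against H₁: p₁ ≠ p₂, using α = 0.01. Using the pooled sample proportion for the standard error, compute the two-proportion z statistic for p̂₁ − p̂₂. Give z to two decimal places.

z = -0.62

p̂₁ = 122/442 ≈ 0.2760, p̂₂ = 110/372 ≈ 0.2957.
Pooled p̂ = (122+110)/(442+372) = 232/814 = 0.2850.
SE = √(p̂(1−p̂)(1/n₁+1/n₂)) = √(0.2850·0.7150·0.00495062) = √(0.00100884) = 0.0318.
z = (0.2760 − 0.2957)/0.0318 = -0.0197/0.0318 = -0.62.
Two-sided p-value ≈ 2·Φ(−0.620) = 0.5355. With α = 0.01, fail to reject H₀.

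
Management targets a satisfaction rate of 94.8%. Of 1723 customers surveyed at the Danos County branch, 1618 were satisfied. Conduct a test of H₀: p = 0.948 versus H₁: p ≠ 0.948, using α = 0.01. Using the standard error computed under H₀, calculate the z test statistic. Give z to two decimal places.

z = -1.67

p̂ = 1618/1723 ≈ 0.93906.
SE = √(p₀(1−p₀)/n) = √(0.049296/1723) = 0.00535.
z = (0.93906 − 0.948)/0.00535 = -0.00894/0.00535 = -1.67.
Two-sided p-value ≈ 2·Φ(−1.671) = 0.0946; since p > α = 0.01, fail to reject H₀.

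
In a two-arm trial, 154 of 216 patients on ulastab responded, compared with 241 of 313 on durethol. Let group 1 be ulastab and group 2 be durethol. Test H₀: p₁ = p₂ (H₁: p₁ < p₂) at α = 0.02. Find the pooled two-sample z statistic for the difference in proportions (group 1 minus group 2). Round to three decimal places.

z = -1.482

p̂₁ = 154/216 = 0.71296, p̂₂ = 241/313 = 0.76997.
Pooled p̂ = (154+241)/(216+313) = 395/529 = 0.74669.
SE = √(p̂(1−p̂)(1/n₁+1/n₂)) = √(0.74669·0.25331·0.00782452) = √(0.00147995) = 0.03847.
z = (0.71296 − 0.76997)/0.03847 = -0.05701/0.03847 = -1.482.
p-value = P(Z < -1.482) ≈ 0.0692; since p > α = 0.02, fail to reject H₀.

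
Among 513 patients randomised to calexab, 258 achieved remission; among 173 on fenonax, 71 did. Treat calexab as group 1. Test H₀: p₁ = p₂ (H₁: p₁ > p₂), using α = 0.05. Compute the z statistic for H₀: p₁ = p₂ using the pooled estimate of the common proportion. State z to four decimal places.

z = 2.1064

p̂₁ = 258/513 ≈ 0.502924, p̂₂ = 71/173 ≈ 0.410405.
Pooled p̂ = (258+71)/(513+173) = 329/686 = 0.479592.
SE = √(p̂(1−p̂)(1/n₁+1/n₂)) = √(0.479592·0.520408·0.00772966) = √(0.0019292) = 0.043923.
z = (0.502924 − 0.410405)/0.043923 = 0.092519/0.043923 = 2.1064.
p-value = P(Z > 2.106) ≈ 0.0176, so at α = 0.05 we reject H₀.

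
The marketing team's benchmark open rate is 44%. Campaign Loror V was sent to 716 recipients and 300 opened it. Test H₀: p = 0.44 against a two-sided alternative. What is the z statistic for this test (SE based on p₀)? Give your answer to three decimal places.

p̂ = 300/716 = 0.418994.
SE = √(p₀(1−p₀)/n) = √(0.2464/716) = 0.018551.
z = (0.418994 − 0.44)/0.018551 = -0.021006/0.018551 = -1.132.
p-value = 2·P(Z > 1.132) ≈ 0.2575.

z = -1.132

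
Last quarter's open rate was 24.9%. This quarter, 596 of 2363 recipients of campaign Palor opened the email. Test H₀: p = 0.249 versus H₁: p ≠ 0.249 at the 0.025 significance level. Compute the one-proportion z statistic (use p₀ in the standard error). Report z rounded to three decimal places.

z = 0.362

p̂ = 596/2363 ≈ 0.25222.
SE = √(p₀(1−p₀)/n) = √(0.187/2363) = 0.00890.
z = (0.25222 − 0.249)/0.00890 = 0.00322/0.00890 = 0.362.
Two-sided p-value ≈ 2·Φ(−0.362) = 0.7172, so at α = 0.025 we fail to reject H₀.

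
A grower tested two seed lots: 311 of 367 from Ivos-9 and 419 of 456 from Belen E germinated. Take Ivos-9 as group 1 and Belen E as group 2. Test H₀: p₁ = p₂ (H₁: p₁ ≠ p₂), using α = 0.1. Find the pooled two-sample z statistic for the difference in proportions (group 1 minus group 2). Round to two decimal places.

z = -3.22

p̂₁ = 311/367 ≈ 0.8474, p̂₂ = 419/456 ≈ 0.9189.
Pooled p̂ = (311+419)/(367+456) = 730/823 = 0.8870.
SE = √(0.100232 × 0.00491778) = 0.0222.
z = (0.8474 − 0.9189)/0.0222 = -0.0715/0.0222 = -3.22.
p-value = 2·P(Z > 3.218) ≈ 0.0013. With α = 0.1, reject H₀.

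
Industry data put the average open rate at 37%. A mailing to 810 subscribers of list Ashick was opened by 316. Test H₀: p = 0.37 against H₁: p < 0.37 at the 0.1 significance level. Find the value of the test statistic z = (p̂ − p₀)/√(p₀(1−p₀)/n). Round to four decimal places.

p̂ = 316/810 ≈ 0.390123.
Standard error under H₀: √(0.37×0.63/810) = 0.016964.
z = (0.390123 − 0.37)/0.016964 = 0.020123/0.016964 = 1.1862.
p-value = P(Z < 1.186) ≈ 0.8822, so at α = 0.1 we fail to reject H₀.

z = 1.1862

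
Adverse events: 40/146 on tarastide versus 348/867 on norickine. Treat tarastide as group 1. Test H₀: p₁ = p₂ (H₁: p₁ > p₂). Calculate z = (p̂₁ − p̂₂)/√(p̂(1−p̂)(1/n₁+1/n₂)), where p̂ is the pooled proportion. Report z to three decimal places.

p̂₁ = 40/146 ≈ 0.27397, p̂₂ = 348/867 ≈ 0.40138.
Pooled p̂ = (40+348)/(146+867) = 388/1013 = 0.38302.
SE = √(0.236316 × 0.00800272) = 0.04349.
z = (0.27397 − 0.40138)/0.04349 = -0.12741/0.04349 = -2.930.
p-value = P(Z > -2.930) ≈ 0.9983.

z = -2.930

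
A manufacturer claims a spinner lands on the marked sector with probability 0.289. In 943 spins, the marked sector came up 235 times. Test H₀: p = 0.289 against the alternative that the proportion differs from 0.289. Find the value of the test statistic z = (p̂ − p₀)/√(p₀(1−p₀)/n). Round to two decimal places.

z = -2.70

p̂ = 235/943 ≈ 0.24920.
Standard error under H₀: √(0.289×0.711/943) = 0.01476.
z = (0.24920 − 0.289)/0.01476 = -0.03980/0.01476 = -2.70.
p-value = 2·P(Z > 2.696) ≈ 0.0070.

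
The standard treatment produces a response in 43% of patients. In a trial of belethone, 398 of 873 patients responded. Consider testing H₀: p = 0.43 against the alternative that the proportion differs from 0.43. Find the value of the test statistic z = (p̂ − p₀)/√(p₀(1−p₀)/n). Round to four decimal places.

z = 1.5457

p̂ = 398/873 ≈ 0.455899.
SE = √(p₀(1−p₀)/n) = √(0.2451/873) = 0.016756.
z = (0.455899 − 0.43)/0.016756 = 0.025899/0.016756 = 1.5457.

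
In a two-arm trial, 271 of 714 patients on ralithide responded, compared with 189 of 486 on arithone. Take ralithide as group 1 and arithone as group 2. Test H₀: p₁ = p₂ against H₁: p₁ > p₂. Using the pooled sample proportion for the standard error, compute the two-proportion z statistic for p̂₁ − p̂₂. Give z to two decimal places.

z = -0.33

p̂₁ = 271/714 = 0.3796, p̂₂ = 189/486 = 0.3889.
Pooled p̂ = (271+189)/(714+486) = 460/1200 = 0.3833.
SE = √(0.236389 × 0.00345817) = 0.0286.
z = (0.3796 − 0.3889)/0.0286 = -0.0093/0.0286 = -0.33.
p-value = P(Z > -0.327) ≈ 0.6280.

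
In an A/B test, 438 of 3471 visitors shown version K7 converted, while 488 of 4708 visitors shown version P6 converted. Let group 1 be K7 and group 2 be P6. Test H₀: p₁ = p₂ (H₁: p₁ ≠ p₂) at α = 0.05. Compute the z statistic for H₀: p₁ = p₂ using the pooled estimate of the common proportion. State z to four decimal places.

z = 3.1790

p̂₁ = 438/3471 = 0.1261884, p̂₂ = 488/4708 = 0.1036534.
Pooled p̂ = (438+488)/(3471+4708) = 926/8179 = 0.1132168.
SE = √(p̂(1−p̂)(1/n₁+1/n₂)) = √(0.1132168·0.8867832·0.000500506) = √(5.02502e-05) = 0.0070887.
z = (0.1261884 − 0.1036534)/0.0070887 = 0.0225350/0.0070887 = 3.1790.
Two-sided p-value ≈ 2·Φ(−3.179) = 0.0015. With α = 0.05, reject H₀.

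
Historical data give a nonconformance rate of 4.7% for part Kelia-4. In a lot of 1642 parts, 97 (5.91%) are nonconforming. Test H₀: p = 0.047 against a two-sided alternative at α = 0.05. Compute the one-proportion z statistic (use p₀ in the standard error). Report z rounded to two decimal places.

p̂ = 97/1642 = 0.05907.
Under H₀, SE = √(0.047·0.953/1642) = √(2.72783e-05) = 0.00522.
z = (0.05907 − 0.047)/0.00522 = 0.01207/0.00522 = 2.31.
p-value = 2·P(Z > 2.312) ≈ 0.0208; since p < α = 0.05, reject H₀.

z = 2.31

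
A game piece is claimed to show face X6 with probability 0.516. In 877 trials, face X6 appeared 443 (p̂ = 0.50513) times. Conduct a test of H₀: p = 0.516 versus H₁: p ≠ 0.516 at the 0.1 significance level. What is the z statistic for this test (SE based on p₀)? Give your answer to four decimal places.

p̂ = 443/877 = 0.505131.
Under H₀, SE = √(0.516·0.484/877) = √(0.000284771) = 0.016875.
z = (0.505131 − 0.516)/0.016875 = -0.010869/0.016875 = -0.6441.
p-value = 2·P(Z > 0.644) ≈ 0.5195. With α = 0.1, fail to reject H₀.

z = -0.6441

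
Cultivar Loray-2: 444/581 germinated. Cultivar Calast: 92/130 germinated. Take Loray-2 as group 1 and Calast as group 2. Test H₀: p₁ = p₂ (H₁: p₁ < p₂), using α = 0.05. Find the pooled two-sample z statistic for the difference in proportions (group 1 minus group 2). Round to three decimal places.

z = 1.352

p̂₁ = 444/581 = 0.76420, p̂₂ = 92/130 = 0.70769.
Pooled p̂ = (444+92)/(581+130) = 536/711 = 0.75387.
SE = √(0.185551 × 0.00941348) = 0.04179.
z = (0.76420 − 0.70769)/0.04179 = 0.05651/0.04179 = 1.352.
p-value = P(Z < 1.352) ≈ 0.9118, so at α = 0.05 we fail to reject H₀.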